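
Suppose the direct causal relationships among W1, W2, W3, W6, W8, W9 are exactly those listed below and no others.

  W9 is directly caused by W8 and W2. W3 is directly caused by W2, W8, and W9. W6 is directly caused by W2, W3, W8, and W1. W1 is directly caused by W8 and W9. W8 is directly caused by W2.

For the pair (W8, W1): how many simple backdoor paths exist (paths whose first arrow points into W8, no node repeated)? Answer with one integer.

A backdoor path from W8 to W1 is any simple undirected path whose first edge points into W8 (i.e. leaves W8 via a parent).
Parents of W8: {W2}.
Enumerating:
  P1: W8 <- W2 -> W9 -> W1
  P2: W8 <- W2 -> W9 -> W3 -> W6 <- W1
  P3: W8 <- W2 -> W3 <- W9 -> W1
  P4: W8 <- W2 -> W3 -> W6 <- W1
  P5: W8 <- W2 -> W6 <- W1
  P6: W8 <- W2 -> W6 <- W3 <- W9 -> W1
That exhausts the simple backdoor paths. Count: 6.

6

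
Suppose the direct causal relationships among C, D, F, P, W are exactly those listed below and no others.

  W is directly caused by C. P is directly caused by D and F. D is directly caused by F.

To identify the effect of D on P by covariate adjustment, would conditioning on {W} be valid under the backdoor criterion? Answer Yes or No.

Backdoor paths from D to P (paths whose first edge points into D):
  P1: D <- F -> P
Condition 1 (no descendant of D in the set): holds — descendants of D are {P}; none are in {W}.
Condition 2 (every backdoor path blocked by {W}):
  P1: open — no interior node is in the conditioning set.
{W} does not satisfy the backdoor criterion.

No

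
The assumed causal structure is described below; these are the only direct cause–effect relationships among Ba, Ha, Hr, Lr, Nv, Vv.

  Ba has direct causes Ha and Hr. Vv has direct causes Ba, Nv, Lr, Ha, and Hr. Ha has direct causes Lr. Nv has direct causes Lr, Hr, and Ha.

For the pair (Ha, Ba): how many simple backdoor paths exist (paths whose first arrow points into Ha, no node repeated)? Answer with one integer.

7

A backdoor path from Ha to Ba is any simple undirected path whose first edge points into Ha (i.e. leaves Ha via a parent).
Parents of Ha: {Lr}.
Enumerating:
  P1: Ha <- Lr -> Nv <- Hr -> Ba
  P2: Ha <- Lr -> Nv <- Hr -> Vv <- Ba
  P3: Ha <- Lr -> Nv -> Vv <- Hr -> Ba
  P4: Ha <- Lr -> Nv -> Vv <- Ba
  P5: Ha <- Lr -> Vv <- Hr -> Ba
  P6: Ha <- Lr -> Vv <- Nv <- Hr -> Ba
  P7: Ha <- Lr -> Vv <- Ba
That exhausts the simple backdoor paths. Count: 7.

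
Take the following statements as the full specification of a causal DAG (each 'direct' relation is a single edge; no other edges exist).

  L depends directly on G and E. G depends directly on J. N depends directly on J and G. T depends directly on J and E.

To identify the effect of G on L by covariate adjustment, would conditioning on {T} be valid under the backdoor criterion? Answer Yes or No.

Backdoor paths from G to L (paths whose first edge points into G):
  P1: G <- J -> T <- E -> L
Condition 1 (no descendant of G in the set): holds — descendants of G are {L, N}; none are in {T}.
Condition 2 (every backdoor path blocked by {T}):
  P1: open — collider(s) T are conditioned on (or have a conditioned descendant) and no non-collider on the path is in the set.
{T} does not satisfy the backdoor criterion.

No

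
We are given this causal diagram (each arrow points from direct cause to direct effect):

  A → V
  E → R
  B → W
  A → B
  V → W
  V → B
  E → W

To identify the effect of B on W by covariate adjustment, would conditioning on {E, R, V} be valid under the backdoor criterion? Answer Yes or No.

Backdoor paths from B to W (paths whose first edge points into B):
  P1: B <- A -> V -> W
  P2: B <- V -> W
Condition 1 (no descendant of B in the set): holds — descendants of B are {W}; none are in {E, R, V}.
Condition 2 (every backdoor path blocked by {E, R, V}):
  P1: blocked at chain node V ∈ conditioning set.
  P2: blocked at fork node V ∈ conditioning set.
{E, R, V} satisfies the backdoor criterion.

Yes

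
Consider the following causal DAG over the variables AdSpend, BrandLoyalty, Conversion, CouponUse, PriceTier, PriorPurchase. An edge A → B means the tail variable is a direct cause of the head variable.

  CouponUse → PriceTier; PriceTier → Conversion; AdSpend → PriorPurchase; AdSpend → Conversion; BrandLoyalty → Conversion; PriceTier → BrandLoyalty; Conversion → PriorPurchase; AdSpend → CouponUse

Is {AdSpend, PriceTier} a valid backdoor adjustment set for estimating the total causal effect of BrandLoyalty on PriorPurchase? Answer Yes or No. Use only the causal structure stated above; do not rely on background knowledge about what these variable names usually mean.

Backdoor paths from BrandLoyalty to PriorPurchase (paths whose first edge points into BrandLoyalty):
  P1: BrandLoyalty <- PriceTier <- CouponUse <- AdSpend -> Conversion -> PriorPurchase
  P2: BrandLoyalty <- PriceTier <- CouponUse <- AdSpend -> PriorPurchase
  P3: BrandLoyalty <- PriceTier -> Conversion <- AdSpend -> PriorPurchase
  P4: BrandLoyalty <- PriceTier -> Conversion -> PriorPurchase
Condition 1 (no descendant of BrandLoyalty in the set): holds — descendants of BrandLoyalty are {Conversion, PriorPurchase}; none are in {AdSpend, PriceTier}.
Condition 2 (every backdoor path blocked by {AdSpend, PriceTier}):
  P1: blocked at chain node PriceTier ∈ conditioning set.
  P2: blocked at chain node PriceTier ∈ conditioning set.
  P3: blocked at fork node PriceTier ∈ conditioning set.
  P4: blocked at fork node PriceTier ∈ conditioning set.
{AdSpend, PriceTier} satisfies the backdoor criterion.

Yes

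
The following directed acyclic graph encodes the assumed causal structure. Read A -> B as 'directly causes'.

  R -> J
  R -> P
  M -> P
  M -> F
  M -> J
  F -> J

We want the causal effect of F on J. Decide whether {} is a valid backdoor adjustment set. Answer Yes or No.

Backdoor paths from F to J (paths whose first edge points into F):
  P1: F <- M -> P <- R -> J
  P2: F <- M -> J
Condition 1 (no descendant of F in the set): holds — descendants of F are {J}; none are in {}.
Condition 2 (every backdoor path blocked by {}):
  P1: blocked at collider P (neither it nor any descendant is in the conditioning set).
  P2: open — no interior node is in the conditioning set.
{} does not satisfy the backdoor criterion.

No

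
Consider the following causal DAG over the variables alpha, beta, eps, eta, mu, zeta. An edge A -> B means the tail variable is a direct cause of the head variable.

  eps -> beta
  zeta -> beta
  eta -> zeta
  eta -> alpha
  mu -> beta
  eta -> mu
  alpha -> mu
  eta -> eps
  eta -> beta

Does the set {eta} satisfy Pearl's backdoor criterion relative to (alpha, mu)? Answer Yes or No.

Backdoor paths from alpha to mu (paths whose first edge points into alpha):
  P1: alpha <- eta -> zeta -> beta <- mu
  P2: alpha <- eta -> eps -> beta <- mu
  P3: alpha <- eta -> mu
  P4: alpha <- eta -> beta <- mu
Condition 1 (no descendant of alpha in the set): holds — descendants of alpha are {beta, mu}; none are in {eta}.
Condition 2 (every backdoor path blocked by {eta}):
  P1: blocked at fork node eta ∈ conditioning set.
  P2: blocked at fork node eta ∈ conditioning set.
  P3: blocked at fork node eta ∈ conditioning set.
  P4: blocked at fork node eta ∈ conditioning set.
{eta} satisfies the backdoor criterion.

Yes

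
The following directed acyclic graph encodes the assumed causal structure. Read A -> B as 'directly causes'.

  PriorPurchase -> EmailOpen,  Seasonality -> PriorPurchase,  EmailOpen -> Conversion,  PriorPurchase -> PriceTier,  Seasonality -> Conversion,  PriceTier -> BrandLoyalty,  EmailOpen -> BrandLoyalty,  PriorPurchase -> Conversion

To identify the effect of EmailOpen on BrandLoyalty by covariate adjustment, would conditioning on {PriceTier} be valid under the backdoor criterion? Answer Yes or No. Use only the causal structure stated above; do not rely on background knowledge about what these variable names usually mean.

Backdoor paths from EmailOpen to BrandLoyalty (paths whose first edge points into EmailOpen):
  P1: EmailOpen <- PriorPurchase -> PriceTier -> BrandLoyalty
Condition 1 (no descendant of EmailOpen in the set): holds — descendants of EmailOpen are {BrandLoyalty, Conversion}; none are in {PriceTier}.
Condition 2 (every backdoor path blocked by {PriceTier}):
  P1: blocked at chain node PriceTier ∈ conditioning set.
{PriceTier} satisfies the backdoor criterion.

Yes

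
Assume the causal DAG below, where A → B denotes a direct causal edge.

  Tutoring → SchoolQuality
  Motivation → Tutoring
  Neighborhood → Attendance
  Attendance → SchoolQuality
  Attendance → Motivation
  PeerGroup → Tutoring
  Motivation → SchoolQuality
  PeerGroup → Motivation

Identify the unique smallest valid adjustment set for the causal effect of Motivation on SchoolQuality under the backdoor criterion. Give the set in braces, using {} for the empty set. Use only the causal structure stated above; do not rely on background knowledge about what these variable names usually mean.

{Attendance, PeerGroup}

Variables eligible for adjustment (non-descendants of Motivation, excluding Motivation and SchoolQuality): {Attendance, Neighborhood, PeerGroup}.
Backdoor paths from Motivation to SchoolQuality:
  P1: Motivation <- PeerGroup -> Tutoring -> SchoolQuality
  P2: Motivation <- Attendance -> SchoolQuality
The empty set is not sufficient: P1 (Motivation <- PeerGroup -> Tutoring -> SchoolQuality) has no collider blocking it and no conditioned non-collider, so it is open.
Try {Attendance, PeerGroup}:
  P1: blocked at fork node PeerGroup ∈ conditioning set.
  P2: blocked at fork node Attendance ∈ conditioning set.
{Attendance, PeerGroup} contains no descendant of Motivation and blocks every backdoor path.
Every element of {Attendance, PeerGroup} is needed (dropping Attendance leaves P2 open; dropping PeerGroup leaves P1 open), so no proper subset is valid.
Among all size-2 subsets of the eligible variables, only {Attendance, PeerGroup} blocks every backdoor path, so it is the unique smallest valid adjustment set.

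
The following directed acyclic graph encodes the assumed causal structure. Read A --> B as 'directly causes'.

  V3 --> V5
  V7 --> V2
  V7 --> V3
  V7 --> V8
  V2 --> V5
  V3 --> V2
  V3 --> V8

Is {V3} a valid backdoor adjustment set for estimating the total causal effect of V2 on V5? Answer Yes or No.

Yes

Backdoor paths from V2 to V5 (paths whose first edge points into V2):
  P1: V2 <- V7 -> V3 -> V5
  P2: V2 <- V7 -> V8 <- V3 -> V5
  P3: V2 <- V3 -> V5
Condition 1 (no descendant of V2 in the set): holds — descendants of V2 are {V5}; none are in {V3}.
Condition 2 (every backdoor path blocked by {V3}):
  P1: blocked at chain node V3 ∈ conditioning set.
  P2: blocked at collider V8 (neither it nor any descendant is in the conditioning set).
  P3: blocked at fork node V3 ∈ conditioning set.
{V3} satisfies the backdoor criterion.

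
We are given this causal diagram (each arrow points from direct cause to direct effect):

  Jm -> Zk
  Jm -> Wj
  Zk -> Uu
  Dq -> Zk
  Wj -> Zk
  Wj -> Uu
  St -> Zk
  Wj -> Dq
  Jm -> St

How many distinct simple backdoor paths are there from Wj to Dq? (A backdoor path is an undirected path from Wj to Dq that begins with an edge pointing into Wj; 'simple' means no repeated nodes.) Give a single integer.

2

A backdoor path from Wj to Dq is any simple undirected path whose first edge points into Wj (i.e. leaves Wj via a parent).
Parents of Wj: {Jm}.
Enumerating:
  P1: Wj <- Jm -> St -> Zk <- Dq
  P2: Wj <- Jm -> Zk <- Dq
That exhausts the simple backdoor paths. Count: 2.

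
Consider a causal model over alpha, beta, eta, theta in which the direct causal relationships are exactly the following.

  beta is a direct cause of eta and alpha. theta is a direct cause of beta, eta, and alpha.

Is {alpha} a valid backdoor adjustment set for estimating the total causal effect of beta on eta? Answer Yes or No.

No

Backdoor paths from beta to eta (paths whose first edge points into beta):
  P1: beta <- theta -> eta
Condition 1 (no descendant of beta in the set): FAILS — alpha is a descendant of beta.
Condition 2 (every backdoor path blocked by {alpha}):
  P1: open — no interior node is in the conditioning set.
{alpha} does not satisfy the backdoor criterion.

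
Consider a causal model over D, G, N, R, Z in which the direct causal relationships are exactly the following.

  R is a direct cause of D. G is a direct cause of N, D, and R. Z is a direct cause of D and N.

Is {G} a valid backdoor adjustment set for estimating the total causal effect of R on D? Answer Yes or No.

Backdoor paths from R to D (paths whose first edge points into R):
  P1: R <- G -> D
  P2: R <- G -> N <- Z -> D
Condition 1 (no descendant of R in the set): holds — descendants of R are {D}; none are in {G}.
Condition 2 (every backdoor path blocked by {G}):
  P1: blocked at fork node G ∈ conditioning set.
  P2: blocked at fork node G ∈ conditioning set.
{G} satisfies the backdoor criterion.

Yes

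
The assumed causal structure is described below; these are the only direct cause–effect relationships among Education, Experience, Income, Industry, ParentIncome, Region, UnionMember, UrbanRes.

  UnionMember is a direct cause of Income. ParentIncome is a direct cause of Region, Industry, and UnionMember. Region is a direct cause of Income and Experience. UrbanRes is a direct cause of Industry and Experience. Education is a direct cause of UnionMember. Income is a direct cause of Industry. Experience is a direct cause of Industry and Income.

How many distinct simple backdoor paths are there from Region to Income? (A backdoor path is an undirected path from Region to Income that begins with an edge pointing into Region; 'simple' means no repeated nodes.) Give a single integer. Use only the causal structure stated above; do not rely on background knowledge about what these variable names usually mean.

4

A backdoor path from Region to Income is any simple undirected path whose first edge points into Region (i.e. leaves Region via a parent).
Parents of Region: {ParentIncome}.
Enumerating:
  P1: Region <- ParentIncome -> UnionMember -> Income
  P2: Region <- ParentIncome -> Industry <- UrbanRes -> Experience -> Income
  P3: Region <- ParentIncome -> Industry <- Experience -> Income
  P4: Region <- ParentIncome -> Industry <- Income
That exhausts the simple backdoor paths. Count: 4.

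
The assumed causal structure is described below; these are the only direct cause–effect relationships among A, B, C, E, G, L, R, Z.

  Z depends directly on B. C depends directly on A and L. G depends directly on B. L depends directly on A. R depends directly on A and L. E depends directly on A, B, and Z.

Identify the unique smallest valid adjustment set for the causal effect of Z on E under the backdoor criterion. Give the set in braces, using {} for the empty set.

{B}

Variables eligible for adjustment (non-descendants of Z, excluding Z and E): {A, B, C, G, L, R}.
Backdoor paths from Z to E:
  P1: Z <- B -> E
The empty set is not sufficient: P1 (Z <- B -> E) has no collider blocking it and no conditioned non-collider, so it is open.
Try {B}:
  P1: blocked at fork node B ∈ conditioning set.
{B} contains no descendant of Z and blocks every backdoor path.
No other singleton works — e.g. {A} leaves P1 open — so {B} is the unique smallest valid adjustment set.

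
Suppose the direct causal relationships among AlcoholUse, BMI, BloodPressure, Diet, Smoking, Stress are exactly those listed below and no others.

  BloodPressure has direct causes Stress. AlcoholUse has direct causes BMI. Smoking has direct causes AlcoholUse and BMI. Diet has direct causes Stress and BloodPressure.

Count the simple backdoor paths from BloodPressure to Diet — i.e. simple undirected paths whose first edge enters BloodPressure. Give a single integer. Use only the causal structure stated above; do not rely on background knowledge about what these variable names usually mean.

1

A backdoor path from BloodPressure to Diet is any simple undirected path whose first edge points into BloodPressure (i.e. leaves BloodPressure via a parent).
Parents of BloodPressure: {Stress}.
Enumerating:
  P1: BloodPressure <- Stress -> Diet
That exhausts the simple backdoor paths. Count: 1.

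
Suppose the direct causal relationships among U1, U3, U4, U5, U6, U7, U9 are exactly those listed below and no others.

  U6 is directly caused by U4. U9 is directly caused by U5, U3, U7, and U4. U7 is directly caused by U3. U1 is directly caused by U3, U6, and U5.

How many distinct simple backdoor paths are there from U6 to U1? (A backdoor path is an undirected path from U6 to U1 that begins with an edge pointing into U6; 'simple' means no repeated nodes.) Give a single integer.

3

A backdoor path from U6 to U1 is any simple undirected path whose first edge points into U6 (i.e. leaves U6 via a parent).
Parents of U6: {U4}.
Enumerating:
  P1: U6 <- U4 -> U9 <- U5 -> U1
  P2: U6 <- U4 -> U9 <- U3 -> U1
  P3: U6 <- U4 -> U9 <- U7 <- U3 -> U1
That exhausts the simple backdoor paths. Count: 3.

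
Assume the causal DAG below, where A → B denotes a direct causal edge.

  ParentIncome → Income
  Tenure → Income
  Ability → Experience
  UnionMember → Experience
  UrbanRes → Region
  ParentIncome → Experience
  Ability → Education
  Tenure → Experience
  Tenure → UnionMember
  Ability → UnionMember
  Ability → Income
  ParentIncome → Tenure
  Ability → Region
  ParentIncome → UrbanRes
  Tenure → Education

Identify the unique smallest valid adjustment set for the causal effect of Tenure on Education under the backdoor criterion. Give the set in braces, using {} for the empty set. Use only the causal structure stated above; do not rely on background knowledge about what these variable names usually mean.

Variables eligible for adjustment (non-descendants of Tenure, excluding Tenure and Education): {Ability, ParentIncome, Region, UrbanRes}.
Backdoor paths from Tenure to Education:
  P1: Tenure <- ParentIncome -> UrbanRes -> Region <- Ability -> Education
  P2: Tenure <- ParentIncome -> Income <- Ability -> Education
  P3: Tenure <- ParentIncome -> Experience <- Ability -> Education
  P4: Tenure <- ParentIncome -> Experience <- UnionMember <- Ability -> Education
Each backdoor path contains an unconditioned collider, so every path is already blocked with the empty conditioning set:
  P1: blocked at collider Region (neither it nor any descendant is in the conditioning set).
  P2: blocked at collider Income (neither it nor any descendant is in the conditioning set).
  P3: blocked at collider Experience (neither it nor any descendant is in the conditioning set).
  P4: blocked at collider Experience (neither it nor any descendant is in the conditioning set).
The empty set is therefore the unique smallest valid set.

{}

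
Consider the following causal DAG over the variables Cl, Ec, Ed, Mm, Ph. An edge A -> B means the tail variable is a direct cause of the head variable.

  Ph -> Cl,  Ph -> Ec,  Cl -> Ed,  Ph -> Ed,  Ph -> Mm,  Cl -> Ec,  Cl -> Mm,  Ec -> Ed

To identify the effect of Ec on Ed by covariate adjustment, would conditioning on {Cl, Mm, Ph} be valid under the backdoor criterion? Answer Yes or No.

Yes

Backdoor paths from Ec to Ed (paths whose first edge points into Ec):
  P1: Ec <- Ph -> Cl -> Ed
  P2: Ec <- Ph -> Mm <- Cl -> Ed
  P3: Ec <- Ph -> Ed
  P4: Ec <- Cl <- Ph -> Ed
  P5: Ec <- Cl -> Mm <- Ph -> Ed
  P6: Ec <- Cl -> Ed
Condition 1 (no descendant of Ec in the set): holds — descendants of Ec are {Ed}; none are in {Cl, Mm, Ph}.
Condition 2 (every backdoor path blocked by {Cl, Mm, Ph}):
  P1: blocked at fork node Ph ∈ conditioning set.
  P2: blocked at fork node Ph ∈ conditioning set.
  P3: blocked at fork node Ph ∈ conditioning set.
  P4: blocked at chain node Cl ∈ conditioning set.
  P5: blocked at fork node Cl ∈ conditioning set.
  P6: blocked at fork node Cl ∈ conditioning set.
{Cl, Mm, Ph} satisfies the backdoor criterion.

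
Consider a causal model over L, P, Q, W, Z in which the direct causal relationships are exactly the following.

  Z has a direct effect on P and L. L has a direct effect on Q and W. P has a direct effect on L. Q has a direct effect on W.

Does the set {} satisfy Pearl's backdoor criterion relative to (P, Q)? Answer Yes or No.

No

Backdoor paths from P to Q (paths whose first edge points into P):
  P1: P <- Z -> L -> Q
  P2: P <- Z -> L -> W <- Q
Condition 1 (no descendant of P in the set): holds — descendants of P are {L, Q, W}; none are in {}.
Condition 2 (every backdoor path blocked by {}):
  P1: open — no interior node is in the conditioning set.
  P2: blocked at collider W (neither it nor any descendant is in the conditioning set).
{} does not satisfy the backdoor criterion.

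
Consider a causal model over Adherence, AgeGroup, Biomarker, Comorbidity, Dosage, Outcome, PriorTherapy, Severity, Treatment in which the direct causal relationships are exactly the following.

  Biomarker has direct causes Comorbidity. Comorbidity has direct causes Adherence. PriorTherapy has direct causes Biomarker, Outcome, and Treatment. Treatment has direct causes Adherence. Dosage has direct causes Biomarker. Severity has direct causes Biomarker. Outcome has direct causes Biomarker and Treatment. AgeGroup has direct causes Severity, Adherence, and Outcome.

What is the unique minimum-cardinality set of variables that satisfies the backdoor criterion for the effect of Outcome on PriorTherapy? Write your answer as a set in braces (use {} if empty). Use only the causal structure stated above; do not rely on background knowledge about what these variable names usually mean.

{Biomarker, Treatment}

Variables eligible for adjustment (non-descendants of Outcome, excluding Outcome and PriorTherapy): {Adherence, Biomarker, Comorbidity, Dosage, Severity, Treatment}.
Backdoor paths from Outcome to PriorTherapy:
  P1: Outcome <- Biomarker <- Comorbidity <- Adherence -> Treatment -> PriorTherapy
  P2: Outcome <- Biomarker -> Severity -> AgeGroup <- Adherence -> Treatment -> PriorTherapy
  P3: Outcome <- Biomarker -> PriorTherapy
  P4: Outcome <- Treatment <- Adherence -> Comorbidity -> Biomarker -> PriorTherapy
  P5: Outcome <- Treatment <- Adherence -> AgeGroup <- Severity <- Biomarker -> PriorTherapy
  P6: Outcome <- Treatment -> PriorTherapy
The empty set is not sufficient: P1 (Outcome <- Biomarker <- Comorbidity <- Adherence -> Treatment -> PriorTherapy) has no collider blocking it and no conditioned non-collider, so it is open.
Try {Biomarker, Treatment}:
  P1: blocked at chain node Biomarker ∈ conditioning set.
  P2: blocked at fork node Biomarker ∈ conditioning set.
  P3: blocked at fork node Biomarker ∈ conditioning set.
  P4: blocked at chain node Treatment ∈ conditioning set.
  P5: blocked at chain node Treatment ∈ conditioning set.
  P6: blocked at fork node Treatment ∈ conditioning set.
{Biomarker, Treatment} contains no descendant of Outcome and blocks every backdoor path.
Every element of {Biomarker, Treatment} is needed (dropping Biomarker leaves P3 open; dropping Treatment leaves P6 open), so no proper subset is valid.
Among all size-2 subsets of the eligible variables, only {Biomarker, Treatment} blocks every backdoor path, so it is the unique smallest valid adjustment set.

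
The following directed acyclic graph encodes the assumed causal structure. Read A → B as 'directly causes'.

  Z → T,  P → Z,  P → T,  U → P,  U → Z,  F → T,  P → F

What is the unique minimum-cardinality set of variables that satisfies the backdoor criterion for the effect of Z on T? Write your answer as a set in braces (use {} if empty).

Variables eligible for adjustment (non-descendants of Z, excluding Z and T): {F, P, U}.
Backdoor paths from Z to T:
  P1: Z <- U -> P -> F -> T
  P2: Z <- U -> P -> T
  P3: Z <- P -> F -> T
  P4: Z <- P -> T
The empty set is not sufficient: P1 (Z <- U -> P -> F -> T) has no collider blocking it and no conditioned non-collider, so it is open.
Try {P}:
  P1: blocked at chain node P ∈ conditioning set.
  P2: blocked at chain node P ∈ conditioning set.
  P3: blocked at fork node P ∈ conditioning set.
  P4: blocked at fork node P ∈ conditioning set.
{P} contains no descendant of Z and blocks every backdoor path.
No other singleton works — e.g. {U} leaves P3 open — so {P} is the unique smallest valid adjustment set.

{P}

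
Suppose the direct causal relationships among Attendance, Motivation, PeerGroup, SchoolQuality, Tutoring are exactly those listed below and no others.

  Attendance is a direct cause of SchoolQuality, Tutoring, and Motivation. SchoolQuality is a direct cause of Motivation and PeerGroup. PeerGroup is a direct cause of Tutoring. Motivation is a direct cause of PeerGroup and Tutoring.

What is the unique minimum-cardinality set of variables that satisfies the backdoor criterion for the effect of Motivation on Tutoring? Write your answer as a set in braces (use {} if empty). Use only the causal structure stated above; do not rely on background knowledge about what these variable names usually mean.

{Attendance, SchoolQuality}

Variables eligible for adjustment (non-descendants of Motivation, excluding Motivation and Tutoring): {Attendance, SchoolQuality}.
Backdoor paths from Motivation to Tutoring:
  P1: Motivation <- Attendance -> SchoolQuality -> PeerGroup -> Tutoring
  P2: Motivation <- Attendance -> Tutoring
  P3: Motivation <- SchoolQuality <- Attendance -> Tutoring
  P4: Motivation <- SchoolQuality -> PeerGroup -> Tutoring
The empty set is not sufficient: P1 (Motivation <- Attendance -> SchoolQuality -> PeerGroup -> Tutoring) has no collider blocking it and no conditioned non-collider, so it is open.
Try {Attendance, SchoolQuality}:
  P1: blocked at fork node Attendance ∈ conditioning set.
  P2: blocked at fork node Attendance ∈ conditioning set.
  P3: blocked at chain node SchoolQuality ∈ conditioning set.
  P4: blocked at fork node SchoolQuality ∈ conditioning set.
{Attendance, SchoolQuality} contains no descendant of Motivation and blocks every backdoor path.
Every element of {Attendance, SchoolQuality} is needed (dropping Attendance leaves P2 open; dropping SchoolQuality leaves P4 open), so no proper subset is valid.
Among all size-2 subsets of the eligible variables, only {Attendance, SchoolQuality} blocks every backdoor path, so it is the unique smallest valid adjustment set.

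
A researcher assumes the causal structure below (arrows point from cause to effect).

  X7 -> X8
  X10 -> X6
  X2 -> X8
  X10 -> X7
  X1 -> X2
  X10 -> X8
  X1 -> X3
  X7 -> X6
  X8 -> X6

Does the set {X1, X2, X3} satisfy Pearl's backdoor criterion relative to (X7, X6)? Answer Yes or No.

Backdoor paths from X7 to X6 (paths whose first edge points into X7):
  P1: X7 <- X10 -> X8 -> X6
  P2: X7 <- X10 -> X6
Condition 1 (no descendant of X7 in the set): holds — descendants of X7 are {X6, X8}; none are in {X1, X2, X3}.
Condition 2 (every backdoor path blocked by {X1, X2, X3}):
  P1: open — no interior node is in the conditioning set.
  P2: open — no interior node is in the conditioning set.
{X1, X2, X3} does not satisfy the backdoor criterion.

No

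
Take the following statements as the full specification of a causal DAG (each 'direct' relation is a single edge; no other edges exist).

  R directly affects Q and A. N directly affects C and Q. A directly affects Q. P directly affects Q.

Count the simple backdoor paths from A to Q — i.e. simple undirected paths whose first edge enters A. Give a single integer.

A backdoor path from A to Q is any simple undirected path whose first edge points into A (i.e. leaves A via a parent).
Parents of A: {R}.
Enumerating:
  P1: A <- R -> Q
That exhausts the simple backdoor paths. Count: 1.

1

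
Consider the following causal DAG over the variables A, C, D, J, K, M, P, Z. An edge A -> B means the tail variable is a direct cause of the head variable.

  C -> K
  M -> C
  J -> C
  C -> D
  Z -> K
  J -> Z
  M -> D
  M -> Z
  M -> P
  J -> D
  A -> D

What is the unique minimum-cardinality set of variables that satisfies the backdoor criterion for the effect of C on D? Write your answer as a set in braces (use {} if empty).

{J, M}

Variables eligible for adjustment (non-descendants of C, excluding C and D): {A, J, M, P, Z}.
Backdoor paths from C to D:
  P1: C <- M -> D
  P2: C <- M -> Z <- J -> D
  P3: C <- J -> D
  P4: C <- J -> Z <- M -> D
The empty set is not sufficient: P1 (C <- M -> D) has no collider blocking it and no conditioned non-collider, so it is open.
Try {J, M}:
  P1: blocked at fork node M ∈ conditioning set.
  P2: blocked at fork node M ∈ conditioning set.
  P3: blocked at fork node J ∈ conditioning set.
  P4: blocked at fork node J ∈ conditioning set.
{J, M} contains no descendant of C and blocks every backdoor path.
Every element of {J, M} is needed (dropping J leaves P3 open; dropping M leaves P1 open), so no proper subset is valid.
Among all size-2 subsets of the eligible variables, only {J, M} blocks every backdoor path, so it is the unique smallest valid adjustment set.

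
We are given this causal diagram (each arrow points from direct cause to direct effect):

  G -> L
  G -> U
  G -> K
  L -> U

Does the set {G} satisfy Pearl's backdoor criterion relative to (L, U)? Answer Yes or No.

Backdoor paths from L to U (paths whose first edge points into L):
  P1: L <- G -> U
Condition 1 (no descendant of L in the set): holds — descendants of L are {U}; none are in {G}.
Condition 2 (every backdoor path blocked by {G}):
  P1: blocked at fork node G ∈ conditioning set.
{G} satisfies the backdoor criterion.

Yes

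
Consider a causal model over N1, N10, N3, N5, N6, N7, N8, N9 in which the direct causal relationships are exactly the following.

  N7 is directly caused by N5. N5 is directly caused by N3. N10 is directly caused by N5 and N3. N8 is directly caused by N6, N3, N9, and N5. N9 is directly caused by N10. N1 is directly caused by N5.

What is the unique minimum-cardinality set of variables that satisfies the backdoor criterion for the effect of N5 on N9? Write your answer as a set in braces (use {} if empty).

Variables eligible for adjustment (non-descendants of N5, excluding N5 and N9): {N3, N6}.
Backdoor paths from N5 to N9:
  P1: N5 <- N3 -> N10 -> N9
  P2: N5 <- N3 -> N8 <- N9
The empty set is not sufficient: P1 (N5 <- N3 -> N10 -> N9) has no collider blocking it and no conditioned non-collider, so it is open.
Try {N3}:
  P1: blocked at fork node N3 ∈ conditioning set.
  P2: blocked at fork node N3 ∈ conditioning set.
{N3} contains no descendant of N5 and blocks every backdoor path.
No other singleton works — e.g. {N6} leaves P1 open — so {N3} is the unique smallest valid adjustment set.

{N3}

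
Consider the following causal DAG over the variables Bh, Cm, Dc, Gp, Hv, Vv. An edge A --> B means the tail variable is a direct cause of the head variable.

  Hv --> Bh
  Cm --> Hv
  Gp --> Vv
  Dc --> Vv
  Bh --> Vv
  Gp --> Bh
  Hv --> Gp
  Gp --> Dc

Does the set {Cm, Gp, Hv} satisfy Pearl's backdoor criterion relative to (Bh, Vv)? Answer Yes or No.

Backdoor paths from Bh to Vv (paths whose first edge points into Bh):
  P1: Bh <- Hv -> Gp -> Dc -> Vv
  P2: Bh <- Hv -> Gp -> Vv
  P3: Bh <- Gp -> Dc -> Vv
  P4: Bh <- Gp -> Vv
Condition 1 (no descendant of Bh in the set): holds — descendants of Bh are {Vv}; none are in {Cm, Gp, Hv}.
Condition 2 (every backdoor path blocked by {Cm, Gp, Hv}):
  P1: blocked at fork node Hv ∈ conditioning set.
  P2: blocked at fork node Hv ∈ conditioning set.
  P3: blocked at fork node Gp ∈ conditioning set.
  P4: blocked at fork node Gp ∈ conditioning set.
{Cm, Gp, Hv} satisfies the backdoor criterion.

Yes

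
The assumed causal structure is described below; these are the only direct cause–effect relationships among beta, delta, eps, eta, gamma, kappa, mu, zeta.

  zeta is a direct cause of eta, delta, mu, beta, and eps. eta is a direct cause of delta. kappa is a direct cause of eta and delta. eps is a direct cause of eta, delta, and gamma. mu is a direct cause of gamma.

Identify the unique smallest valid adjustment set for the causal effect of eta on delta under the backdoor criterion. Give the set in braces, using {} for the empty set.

{eps, kappa, zeta}

Variables eligible for adjustment (non-descendants of eta, excluding eta and delta): {beta, eps, gamma, kappa, mu, zeta}.
Backdoor paths from eta to delta:
  P1: eta <- kappa -> delta
  P2: eta <- zeta -> eps -> delta
  P3: eta <- zeta -> mu -> gamma <- eps -> delta
  P4: eta <- zeta -> delta
  P5: eta <- eps <- zeta -> delta
  P6: eta <- eps -> gamma <- mu <- zeta -> delta
  P7: eta <- eps -> delta
The empty set is not sufficient: P1 (eta <- kappa -> delta) has no collider blocking it and no conditioned non-collider, so it is open.
Try {eps, kappa, zeta}:
  P1: blocked at fork node kappa ∈ conditioning set.
  P2: blocked at fork node zeta ∈ conditioning set.
  P3: blocked at fork node zeta ∈ conditioning set.
  P4: blocked at fork node zeta ∈ conditioning set.
  P5: blocked at chain node eps ∈ conditioning set.
  P6: blocked at fork node eps ∈ conditioning set.
  P7: blocked at fork node eps ∈ conditioning set.
{eps, kappa, zeta} contains no descendant of eta and blocks every backdoor path.
Every element of {eps, kappa, zeta} is needed (dropping eps leaves P7 open; dropping kappa leaves P1 open; dropping zeta leaves P4 open), so no proper subset is valid.
Among all size-3 subsets of the eligible variables, only {eps, kappa, zeta} blocks every backdoor path, so it is the unique smallest valid adjustment set.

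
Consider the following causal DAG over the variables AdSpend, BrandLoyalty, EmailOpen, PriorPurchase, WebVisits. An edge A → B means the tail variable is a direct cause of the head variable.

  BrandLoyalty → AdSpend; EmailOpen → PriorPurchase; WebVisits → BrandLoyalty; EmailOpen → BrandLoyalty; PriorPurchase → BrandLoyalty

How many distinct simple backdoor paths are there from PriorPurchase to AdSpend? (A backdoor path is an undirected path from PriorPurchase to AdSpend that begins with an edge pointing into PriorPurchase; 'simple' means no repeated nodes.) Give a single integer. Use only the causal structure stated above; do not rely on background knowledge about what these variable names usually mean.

A backdoor path from PriorPurchase to AdSpend is any simple undirected path whose first edge points into PriorPurchase (i.e. leaves PriorPurchase via a parent).
Parents of PriorPurchase: {EmailOpen}.
Enumerating:
  P1: PriorPurchase <- EmailOpen -> BrandLoyalty -> AdSpend
That exhausts the simple backdoor paths. Count: 1.

1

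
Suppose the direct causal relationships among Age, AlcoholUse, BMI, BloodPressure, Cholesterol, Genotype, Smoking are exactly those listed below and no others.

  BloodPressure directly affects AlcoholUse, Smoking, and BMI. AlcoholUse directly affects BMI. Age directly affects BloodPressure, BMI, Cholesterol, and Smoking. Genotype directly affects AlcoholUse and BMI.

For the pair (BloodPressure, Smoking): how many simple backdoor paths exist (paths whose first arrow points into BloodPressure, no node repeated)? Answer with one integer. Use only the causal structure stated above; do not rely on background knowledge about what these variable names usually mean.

A backdoor path from BloodPressure to Smoking is any simple undirected path whose first edge points into BloodPressure (i.e. leaves BloodPressure via a parent).
Parents of BloodPressure: {Age}.
Enumerating:
  P1: BloodPressure <- Age -> Smoking
That exhausts the simple backdoor paths. Count: 1.

1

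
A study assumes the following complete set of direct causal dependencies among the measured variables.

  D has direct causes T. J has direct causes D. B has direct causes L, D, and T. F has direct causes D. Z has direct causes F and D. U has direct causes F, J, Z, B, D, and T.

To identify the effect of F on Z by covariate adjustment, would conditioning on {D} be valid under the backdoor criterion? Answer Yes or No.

Yes

Backdoor paths from F to Z (paths whose first edge points into F):
  P1: F <- D <- T -> B -> U <- Z
  P2: F <- D <- T -> U <- Z
  P3: F <- D -> J -> U <- Z
  P4: F <- D -> Z
  P5: F <- D -> B <- T -> U <- Z
  P6: F <- D -> B -> U <- Z
  P7: F <- D -> U <- Z
Condition 1 (no descendant of F in the set): holds — descendants of F are {U, Z}; none are in {D}.
Condition 2 (every backdoor path blocked by {D}):
  P1: blocked at chain node D ∈ conditioning set.
  P2: blocked at chain node D ∈ conditioning set.
  P3: blocked at fork node D ∈ conditioning set.
  P4: blocked at fork node D ∈ conditioning set.
  P5: blocked at fork node D ∈ conditioning set.
  P6: blocked at fork node D ∈ conditioning set.
  P7: blocked at fork node D ∈ conditioning set.
{D} satisfies the backdoor criterion.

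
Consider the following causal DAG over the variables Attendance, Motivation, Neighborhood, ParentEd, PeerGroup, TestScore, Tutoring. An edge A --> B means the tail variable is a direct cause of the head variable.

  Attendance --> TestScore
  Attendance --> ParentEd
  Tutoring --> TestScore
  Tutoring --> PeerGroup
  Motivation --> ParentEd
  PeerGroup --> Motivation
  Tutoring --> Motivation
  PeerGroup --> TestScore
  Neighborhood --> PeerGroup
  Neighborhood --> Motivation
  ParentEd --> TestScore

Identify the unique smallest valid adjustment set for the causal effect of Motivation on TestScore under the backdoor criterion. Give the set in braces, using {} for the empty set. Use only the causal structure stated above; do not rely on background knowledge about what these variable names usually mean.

{PeerGroup, Tutoring}

Variables eligible for adjustment (non-descendants of Motivation, excluding Motivation and TestScore): {Attendance, Neighborhood, PeerGroup, Tutoring}.
Backdoor paths from Motivation to TestScore:
  P1: Motivation <- Neighborhood -> PeerGroup <- Tutoring -> TestScore
  P2: Motivation <- Neighborhood -> PeerGroup -> TestScore
  P3: Motivation <- Tutoring -> PeerGroup -> TestScore
  P4: Motivation <- Tutoring -> TestScore
  P5: Motivation <- PeerGroup <- Tutoring -> TestScore
  P6: Motivation <- PeerGroup -> TestScore
The empty set is not sufficient: P2 (Motivation <- Neighborhood -> PeerGroup -> TestScore) has no collider blocking it and no conditioned non-collider, so it is open.
Try {PeerGroup, Tutoring}:
  P1: blocked at fork node Tutoring ∈ conditioning set.
  P2: blocked at chain node PeerGroup ∈ conditioning set.
  P3: blocked at fork node Tutoring ∈ conditioning set.
  P4: blocked at fork node Tutoring ∈ conditioning set.
  P5: blocked at chain node PeerGroup ∈ conditioning set.
  P6: blocked at fork node PeerGroup ∈ conditioning set.
{PeerGroup, Tutoring} contains no descendant of Motivation and blocks every backdoor path.
Every element of {PeerGroup, Tutoring} is needed (dropping PeerGroup leaves P2 open; dropping Tutoring leaves P1 open), so no proper subset is valid.
Among all size-2 subsets of the eligible variables, only {PeerGroup, Tutoring} blocks every backdoor path, so it is the unique smallest valid adjustment set.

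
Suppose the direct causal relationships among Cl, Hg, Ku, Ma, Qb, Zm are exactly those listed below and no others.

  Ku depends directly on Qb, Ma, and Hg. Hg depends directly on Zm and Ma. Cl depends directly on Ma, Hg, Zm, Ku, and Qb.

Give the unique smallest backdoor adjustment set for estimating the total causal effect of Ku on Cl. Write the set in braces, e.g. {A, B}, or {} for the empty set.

{Hg, Ma, Qb}

Variables eligible for adjustment (non-descendants of Ku, excluding Ku and Cl): {Hg, Ma, Qb, Zm}.
Backdoor paths from Ku to Cl:
  P1: Ku <- Qb -> Cl
  P2: Ku <- Ma -> Hg <- Zm -> Cl
  P3: Ku <- Ma -> Hg -> Cl
  P4: Ku <- Ma -> Cl
  P5: Ku <- Hg <- Ma -> Cl
  P6: Ku <- Hg <- Zm -> Cl
  P7: Ku <- Hg -> Cl
The empty set is not sufficient: P1 (Ku <- Qb -> Cl) has no collider blocking it and no conditioned non-collider, so it is open.
Try {Hg, Ma, Qb}:
  P1: blocked at fork node Qb ∈ conditioning set.
  P2: blocked at fork node Ma ∈ conditioning set.
  P3: blocked at fork node Ma ∈ conditioning set.
  P4: blocked at fork node Ma ∈ conditioning set.
  P5: blocked at chain node Hg ∈ conditioning set.
  P6: blocked at chain node Hg ∈ conditioning set.
  P7: blocked at fork node Hg ∈ conditioning set.
{Hg, Ma, Qb} contains no descendant of Ku and blocks every backdoor path.
Every element of {Hg, Ma, Qb} is needed (dropping Hg leaves P6 open; dropping Ma leaves P2 open; dropping Qb leaves P1 open), so no proper subset is valid.
Among all size-3 subsets of the eligible variables, only {Hg, Ma, Qb} blocks every backdoor path, so it is the unique smallest valid adjustment set.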